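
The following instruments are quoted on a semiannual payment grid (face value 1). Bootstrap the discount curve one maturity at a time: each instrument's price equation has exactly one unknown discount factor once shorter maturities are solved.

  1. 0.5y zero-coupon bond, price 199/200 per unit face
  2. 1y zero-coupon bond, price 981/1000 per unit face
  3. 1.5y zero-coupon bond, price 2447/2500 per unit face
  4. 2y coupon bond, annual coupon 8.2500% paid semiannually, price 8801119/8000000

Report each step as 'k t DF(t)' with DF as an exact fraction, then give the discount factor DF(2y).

step 1 [0.5y] zero: DF = P = 199/200 ≈ 0.995000
step 2 [1y] zero: DF = P = 981/1000 ≈ 0.981000
step 3 [1.5y] zero: DF = P = 2447/2500 ≈ 0.978800
step 4 [2y] bond c/2=33/800: DF=(8801119/8000000 − 33/800·(0.995000+0.981000+0.978800))/(1+33/800) = 1879/2000 ≈ 0.939500

1 1/2 199/200
2 1 981/1000
3 3/2 2447/2500
4 2 1879/2000
DF(2y) = 1879/2000 ≈ 0.939500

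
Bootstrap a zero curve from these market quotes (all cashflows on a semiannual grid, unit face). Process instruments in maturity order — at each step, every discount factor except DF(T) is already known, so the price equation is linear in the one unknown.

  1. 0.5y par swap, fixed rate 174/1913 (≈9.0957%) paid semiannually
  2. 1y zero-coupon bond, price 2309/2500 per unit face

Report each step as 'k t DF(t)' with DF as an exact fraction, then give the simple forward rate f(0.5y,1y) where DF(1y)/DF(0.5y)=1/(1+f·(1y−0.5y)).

step 1 [0.5y] swap r/2=87/1913: DF=(1 − 87/1913·(0))/(1+87/1913) = 1913/2000 ≈ 0.956500
step 2 [1y] zero: DF = P = 2309/2500 ≈ 0.923600

1 1/2 1913/2000
2 1 2309/2500
f(0.5y,1y) = ((1913/2000)/(2309/2500) − 1)/(1/2) = 329/4618 ≈ 7.1243%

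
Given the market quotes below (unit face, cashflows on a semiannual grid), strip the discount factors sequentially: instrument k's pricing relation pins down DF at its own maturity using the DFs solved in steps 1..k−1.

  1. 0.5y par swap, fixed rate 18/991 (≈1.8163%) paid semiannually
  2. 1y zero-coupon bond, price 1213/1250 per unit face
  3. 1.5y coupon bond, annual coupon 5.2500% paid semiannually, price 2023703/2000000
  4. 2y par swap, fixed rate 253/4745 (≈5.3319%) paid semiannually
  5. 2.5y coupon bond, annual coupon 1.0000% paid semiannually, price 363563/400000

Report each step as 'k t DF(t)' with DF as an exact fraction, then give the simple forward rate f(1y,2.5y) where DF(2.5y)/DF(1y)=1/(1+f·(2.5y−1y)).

step 1 [0.5y] swap r/2=9/991: DF=(1 − 9/991·(0))/(1+9/991) = 991/1000 ≈ 0.991000
step 2 [1y] zero: DF = P = 1213/1250 ≈ 0.970400
step 3 [1.5y] bond c/2=21/800: DF=(2023703/2000000 − 21/800·(0.991000+0.970400))/(1+21/800) = 4679/5000 ≈ 0.935800
step 4 [2y] swap r/2=253/9490: DF=(1 − 253/9490·(0.991000+0.970400+0.935800))/(1+253/9490) = 2247/2500 ≈ 0.898800
step 5 [2.5y] bond c/2=1/200: DF=(363563/400000 − 1/200·(0.991000+0.970400+0.935800+0.898800))/(1+1/200) = 1771/2000 ≈ 0.885500

1 1/2 991/1000
2 1 1213/1250
3 3/2 4679/5000
4 2 2247/2500
5 5/2 1771/2000
f(1y,2.5y) = ((1213/1250)/(1771/2000) − 1)/(3/2) = 566/8855 ≈ 6.3919%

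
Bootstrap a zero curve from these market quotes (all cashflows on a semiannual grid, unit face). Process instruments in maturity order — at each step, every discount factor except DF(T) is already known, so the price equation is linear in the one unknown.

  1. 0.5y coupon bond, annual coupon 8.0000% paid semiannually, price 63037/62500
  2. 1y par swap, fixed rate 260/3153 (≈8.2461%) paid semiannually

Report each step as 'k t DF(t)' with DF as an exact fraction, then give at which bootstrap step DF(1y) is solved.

1 1/2 4849/5000
2 1 461/500
DF(1y) is solved at step 2

step 1 [0.5y] bond c/2=1/25: DF=(63037/62500 − 1/25·(0))/(1+1/25) = 4849/5000 ≈ 0.969800
step 2 [1y] swap r/2=130/3153: DF=(1 − 130/3153·(0.969800))/(1+130/3153) = 461/500 ≈ 0.922000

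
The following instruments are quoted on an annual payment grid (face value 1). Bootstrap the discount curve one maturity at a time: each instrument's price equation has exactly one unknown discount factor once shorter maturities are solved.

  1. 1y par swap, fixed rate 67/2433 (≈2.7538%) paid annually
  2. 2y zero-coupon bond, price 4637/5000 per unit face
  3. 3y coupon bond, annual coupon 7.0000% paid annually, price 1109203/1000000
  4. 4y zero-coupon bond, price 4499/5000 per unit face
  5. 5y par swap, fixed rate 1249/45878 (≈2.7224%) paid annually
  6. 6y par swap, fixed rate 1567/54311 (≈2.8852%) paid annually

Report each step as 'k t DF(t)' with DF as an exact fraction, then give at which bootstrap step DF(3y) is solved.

1 1 2433/2500
2 2 4637/5000
3 3 9123/10000
4 4 4499/5000
5 5 8751/10000
6 6 8433/10000
DF(3y) is solved at step 3

step 1 [1y] swap r/1=67/2433: DF=(1 − 67/2433·(0))/(1+67/2433) = 2433/2500 ≈ 0.973200
step 2 [2y] zero: DF = P = 4637/5000 ≈ 0.927400
step 3 [3y] bond c/1=7/100: DF=(1109203/1000000 − 7/100·(0.973200+0.927400))/(1+7/100) = 9123/10000 ≈ 0.912300
step 4 [4y] zero: DF = P = 4499/5000 ≈ 0.899800
step 5 [5y] swap r/1=1249/45878: DF=(1 − 1249/45878·(0.973200+0.927400+0.912300+0.899800))/(1+1249/45878) = 8751/10000 ≈ 0.875100
step 6 [6y] swap r/1=1567/54311: DF=(1 − 1567/54311·(0.973200+0.927400+0.912300+0.899800+0.875100))/(1+1567/54311) = 8433/10000 ≈ 0.843300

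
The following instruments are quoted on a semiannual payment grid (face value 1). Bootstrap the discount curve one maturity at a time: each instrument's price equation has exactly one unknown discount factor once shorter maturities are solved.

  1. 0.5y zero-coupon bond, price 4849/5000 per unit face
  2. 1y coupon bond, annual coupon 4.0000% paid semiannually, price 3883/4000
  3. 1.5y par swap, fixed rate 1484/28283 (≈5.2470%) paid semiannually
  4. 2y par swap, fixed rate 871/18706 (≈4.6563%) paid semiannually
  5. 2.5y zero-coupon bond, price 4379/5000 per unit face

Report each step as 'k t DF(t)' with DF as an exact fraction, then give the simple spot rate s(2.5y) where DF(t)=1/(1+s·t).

step 1 [0.5y] zero: DF = P = 4849/5000 ≈ 0.969800
step 2 [1y] bond c/2=1/50: DF=(3883/4000 − 1/50·(0.969800))/(1+1/50) = 9327/10000 ≈ 0.932700
step 3 [1.5y] swap r/2=742/28283: DF=(1 − 742/28283·(0.969800+0.932700))/(1+742/28283) = 4629/5000 ≈ 0.925800
step 4 [2y] swap r/2=871/37412: DF=(1 − 871/37412·(0.969800+0.932700+0.925800))/(1+871/37412) = 9129/10000 ≈ 0.912900
step 5 [2.5y] zero: DF = P = 4379/5000 ≈ 0.875800

1 1/2 4849/5000
2 1 9327/10000
3 3/2 4629/5000
4 2 9129/10000
5 5/2 4379/5000
s(2.5y) = (1/(4379/5000) − 1)/(5/2) = 1242/21895 ≈ 5.6725%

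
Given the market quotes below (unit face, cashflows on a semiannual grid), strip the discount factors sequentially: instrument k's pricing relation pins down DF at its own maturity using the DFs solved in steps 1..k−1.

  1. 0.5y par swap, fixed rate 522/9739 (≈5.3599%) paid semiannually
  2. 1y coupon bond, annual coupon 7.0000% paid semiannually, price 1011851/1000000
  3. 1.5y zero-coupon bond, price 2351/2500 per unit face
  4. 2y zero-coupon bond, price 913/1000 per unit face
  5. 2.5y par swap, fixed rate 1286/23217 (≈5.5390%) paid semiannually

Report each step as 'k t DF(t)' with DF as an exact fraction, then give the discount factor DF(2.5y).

1 1/2 9739/10000
2 1 9447/10000
3 3/2 2351/2500
4 2 913/1000
5 5/2 4357/5000
DF(2.5y) = 4357/5000 ≈ 0.871400

step 1 [0.5y] swap r/2=261/9739: DF=(1 − 261/9739·(0))/(1+261/9739) = 9739/10000 ≈ 0.973900
step 2 [1y] bond c/2=7/200: DF=(1011851/1000000 − 7/200·(0.973900))/(1+7/200) = 9447/10000 ≈ 0.944700
step 3 [1.5y] zero: DF = P = 2351/2500 ≈ 0.940400
step 4 [2y] zero: DF = P = 913/1000 ≈ 0.913000
step 5 [2.5y] swap r/2=643/23217: DF=(1 − 643/23217·(0.973900+0.944700+0.940400+0.913000))/(1+643/23217) = 4357/5000 ≈ 0.871400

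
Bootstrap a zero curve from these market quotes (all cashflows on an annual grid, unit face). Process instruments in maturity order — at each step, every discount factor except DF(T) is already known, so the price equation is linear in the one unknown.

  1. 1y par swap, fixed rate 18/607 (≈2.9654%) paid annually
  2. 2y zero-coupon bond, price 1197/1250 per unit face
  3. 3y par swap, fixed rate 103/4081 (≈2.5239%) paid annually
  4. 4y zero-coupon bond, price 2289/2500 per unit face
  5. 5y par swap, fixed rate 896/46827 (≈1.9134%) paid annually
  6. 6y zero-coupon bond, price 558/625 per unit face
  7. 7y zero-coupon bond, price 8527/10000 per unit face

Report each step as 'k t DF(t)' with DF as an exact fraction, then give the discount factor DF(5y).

1 1 607/625
2 2 1197/1250
3 3 9279/10000
4 4 2289/2500
5 5 569/625
6 6 558/625
7 7 8527/10000
DF(5y) = 569/625 ≈ 0.910400

step 1 [1y] swap r/1=18/607: DF=(1 − 18/607·(0))/(1+18/607) = 607/625 ≈ 0.971200
step 2 [2y] zero: DF = P = 1197/1250 ≈ 0.957600
step 3 [3y] swap r/1=103/4081: DF=(1 − 103/4081·(0.971200+0.957600))/(1+103/4081) = 9279/10000 ≈ 0.927900
step 4 [4y] zero: DF = P = 2289/2500 ≈ 0.915600
step 5 [5y] swap r/1=896/46827: DF=(1 − 896/46827·(0.971200+0.957600+0.927900+0.915600))/(1+896/46827) = 569/625 ≈ 0.910400
step 6 [6y] zero: DF = P = 558/625 ≈ 0.892800
step 7 [7y] zero: DF = P = 8527/10000 ≈ 0.852700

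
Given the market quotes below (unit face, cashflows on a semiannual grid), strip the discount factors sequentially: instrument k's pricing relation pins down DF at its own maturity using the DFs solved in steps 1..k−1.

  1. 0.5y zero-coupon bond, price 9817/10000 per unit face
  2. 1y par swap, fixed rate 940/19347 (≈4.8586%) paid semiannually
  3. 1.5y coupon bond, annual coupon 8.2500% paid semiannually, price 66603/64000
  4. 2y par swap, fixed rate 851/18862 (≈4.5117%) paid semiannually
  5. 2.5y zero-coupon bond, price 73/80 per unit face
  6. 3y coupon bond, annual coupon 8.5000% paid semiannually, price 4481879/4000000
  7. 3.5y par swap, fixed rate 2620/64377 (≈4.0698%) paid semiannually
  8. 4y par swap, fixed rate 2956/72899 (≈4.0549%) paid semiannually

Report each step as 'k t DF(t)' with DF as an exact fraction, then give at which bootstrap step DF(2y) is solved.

1 1/2 9817/10000
2 1 953/1000
3 3/2 2307/2500
4 2 9149/10000
5 5/2 73/80
6 3 4419/5000
7 7/2 869/1000
8 4 4261/5000
DF(2y) is solved at step 4

step 1 [0.5y] zero: DF = P = 9817/10000 ≈ 0.981700
step 2 [1y] swap r/2=470/19347: DF=(1 − 470/19347·(0.981700))/(1+470/19347) = 953/1000 ≈ 0.953000
step 3 [1.5y] bond c/2=33/800: DF=(66603/64000 − 33/800·(0.981700+0.953000))/(1+33/800) = 2307/2500 ≈ 0.922800
step 4 [2y] swap r/2=851/37724: DF=(1 − 851/37724·(0.981700+0.953000+0.922800))/(1+851/37724) = 9149/10000 ≈ 0.914900
step 5 [2.5y] zero: DF = P = 73/80 ≈ 0.912500
step 6 [3y] bond c/2=17/400: DF=(4481879/4000000 − 17/400·(0.981700+0.953000+0.922800+0.914900+0.912500))/(1+17/400) = 4419/5000 ≈ 0.883800
step 7 [3.5y] swap r/2=1310/64377: DF=(1 − 1310/64377·(0.981700+0.953000+0.922800+0.914900+0.912500+0.883800))/(1+1310/64377) = 869/1000 ≈ 0.869000
step 8 [4y] swap r/2=1478/72899: DF=(1 − 1478/72899·(0.981700+0.953000+0.922800+0.914900+0.912500+0.883800+0.869000))/(1+1478/72899) = 4261/5000 ≈ 0.852200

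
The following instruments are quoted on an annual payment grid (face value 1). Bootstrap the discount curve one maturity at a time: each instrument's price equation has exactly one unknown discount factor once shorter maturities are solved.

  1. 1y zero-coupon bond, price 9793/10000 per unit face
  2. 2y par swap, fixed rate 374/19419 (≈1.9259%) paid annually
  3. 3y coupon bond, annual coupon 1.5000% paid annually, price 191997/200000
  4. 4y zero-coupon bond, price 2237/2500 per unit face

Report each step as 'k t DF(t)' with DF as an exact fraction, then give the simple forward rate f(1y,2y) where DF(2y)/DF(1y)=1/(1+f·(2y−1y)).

1 1 9793/10000
2 2 4813/5000
3 3 9171/10000
4 4 2237/2500
f(1y,2y) = ((9793/10000)/(4813/5000) − 1)/(1) = 167/9626 ≈ 1.7349%

step 1 [1y] zero: DF = P = 9793/10000 ≈ 0.979300
step 2 [2y] swap r/1=374/19419: DF=(1 − 374/19419·(0.979300))/(1+374/19419) = 4813/5000 ≈ 0.962600
step 3 [3y] bond c/1=3/200: DF=(191997/200000 − 3/200·(0.979300+0.962600))/(1+3/200) = 9171/10000 ≈ 0.917100
step 4 [4y] zero: DF = P = 2237/2500 ≈ 0.894800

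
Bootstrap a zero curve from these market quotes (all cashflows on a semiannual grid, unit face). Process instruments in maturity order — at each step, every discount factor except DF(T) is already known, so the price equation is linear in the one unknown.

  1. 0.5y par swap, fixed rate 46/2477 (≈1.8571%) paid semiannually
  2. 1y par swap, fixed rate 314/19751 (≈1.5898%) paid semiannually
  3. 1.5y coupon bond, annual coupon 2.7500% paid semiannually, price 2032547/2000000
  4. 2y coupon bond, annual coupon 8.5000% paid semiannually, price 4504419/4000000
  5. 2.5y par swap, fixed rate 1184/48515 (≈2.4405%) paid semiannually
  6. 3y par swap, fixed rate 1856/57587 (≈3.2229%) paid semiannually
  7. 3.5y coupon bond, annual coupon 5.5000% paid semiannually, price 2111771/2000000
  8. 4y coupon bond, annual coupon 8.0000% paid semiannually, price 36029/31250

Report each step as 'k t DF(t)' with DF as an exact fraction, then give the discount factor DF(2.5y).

step 1 [0.5y] swap r/2=23/2477: DF=(1 − 23/2477·(0))/(1+23/2477) = 2477/2500 ≈ 0.990800
step 2 [1y] swap r/2=157/19751: DF=(1 − 157/19751·(0.990800))/(1+157/19751) = 9843/10000 ≈ 0.984300
step 3 [1.5y] bond c/2=11/800: DF=(2032547/2000000 − 11/800·(0.990800+0.984300))/(1+11/800) = 9757/10000 ≈ 0.975700
step 4 [2y] bond c/2=17/400: DF=(4504419/4000000 − 17/400·(0.990800+0.984300+0.975700))/(1+17/400) = 9599/10000 ≈ 0.959900
step 5 [2.5y] swap r/2=592/48515: DF=(1 − 592/48515·(0.990800+0.984300+0.975700+0.959900))/(1+592/48515) = 588/625 ≈ 0.940800
step 6 [3y] swap r/2=928/57587: DF=(1 − 928/57587·(0.990800+0.984300+0.975700+0.959900+0.940800))/(1+928/57587) = 567/625 ≈ 0.907200
step 7 [3.5y] bond c/2=11/400: DF=(2111771/2000000 − 11/400·(0.990800+0.984300+0.975700+0.959900+0.940800+0.907200))/(1+11/400) = 1747/2000 ≈ 0.873500
step 8 [4y] bond c/2=1/25: DF=(36029/31250 − 1/25·(0.990800+0.984300+0.975700+0.959900+0.940800+0.907200+0.873500))/(1+1/25) = 1707/2000 ≈ 0.853500

1 1/2 2477/2500
2 1 9843/10000
3 3/2 9757/10000
4 2 9599/10000
5 5/2 588/625
6 3 567/625
7 7/2 1747/2000
8 4 1707/2000
DF(2.5y) = 588/625 ≈ 0.940800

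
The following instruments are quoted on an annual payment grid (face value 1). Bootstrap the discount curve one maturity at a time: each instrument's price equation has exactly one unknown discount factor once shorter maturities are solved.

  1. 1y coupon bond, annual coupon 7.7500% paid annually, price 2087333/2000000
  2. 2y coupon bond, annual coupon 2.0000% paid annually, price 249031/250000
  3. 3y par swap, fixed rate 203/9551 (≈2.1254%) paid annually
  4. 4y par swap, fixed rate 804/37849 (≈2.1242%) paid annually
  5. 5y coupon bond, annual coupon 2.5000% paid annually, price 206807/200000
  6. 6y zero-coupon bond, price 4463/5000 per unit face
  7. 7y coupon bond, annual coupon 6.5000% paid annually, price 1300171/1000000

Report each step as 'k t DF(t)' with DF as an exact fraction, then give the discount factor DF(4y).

step 1 [1y] bond c/1=31/400: DF=(2087333/2000000 − 31/400·(0))/(1+31/400) = 4843/5000 ≈ 0.968600
step 2 [2y] bond c/1=1/50: DF=(249031/250000 − 1/50·(0.968600))/(1+1/50) = 1197/1250 ≈ 0.957600
step 3 [3y] swap r/1=203/9551: DF=(1 − 203/9551·(0.968600+0.957600))/(1+203/9551) = 9391/10000 ≈ 0.939100
step 4 [4y] swap r/1=804/37849: DF=(1 − 804/37849·(0.968600+0.957600+0.939100))/(1+804/37849) = 2299/2500 ≈ 0.919600
step 5 [5y] bond c/1=1/40: DF=(206807/200000 − 1/40·(0.968600+0.957600+0.939100+0.919600))/(1+1/40) = 1833/2000 ≈ 0.916500
step 6 [6y] zero: DF = P = 4463/5000 ≈ 0.892600
step 7 [7y] bond c/1=13/200: DF=(1300171/1000000 − 13/200·(0.968600+0.957600+0.939100+0.919600+0.916500+0.892600))/(1+13/200) = 4397/5000 ≈ 0.879400

1 1 4843/5000
2 2 1197/1250
3 3 9391/10000
4 4 2299/2500
5 5 1833/2000
6 6 4463/5000
7 7 4397/5000
DF(4y) = 2299/2500 ≈ 0.919600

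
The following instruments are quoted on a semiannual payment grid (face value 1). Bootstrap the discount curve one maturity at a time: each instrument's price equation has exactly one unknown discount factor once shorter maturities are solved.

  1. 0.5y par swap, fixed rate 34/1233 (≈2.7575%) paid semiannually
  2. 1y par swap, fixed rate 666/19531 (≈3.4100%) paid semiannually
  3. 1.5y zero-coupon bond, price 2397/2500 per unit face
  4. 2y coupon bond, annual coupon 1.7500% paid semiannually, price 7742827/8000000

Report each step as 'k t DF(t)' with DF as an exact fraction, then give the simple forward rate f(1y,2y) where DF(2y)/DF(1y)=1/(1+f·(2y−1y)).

step 1 [0.5y] swap r/2=17/1233: DF=(1 − 17/1233·(0))/(1+17/1233) = 1233/1250 ≈ 0.986400
step 2 [1y] swap r/2=333/19531: DF=(1 − 333/19531·(0.986400))/(1+333/19531) = 9667/10000 ≈ 0.966700
step 3 [1.5y] zero: DF = P = 2397/2500 ≈ 0.958800
step 4 [2y] bond c/2=7/800: DF=(7742827/8000000 − 7/800·(0.986400+0.966700+0.958800))/(1+7/800) = 4671/5000 ≈ 0.934200

1 1/2 1233/1250
2 1 9667/10000
3 3/2 2397/2500
4 2 4671/5000
f(1y,2y) = ((9667/10000)/(4671/5000) − 1)/(1) = 325/9342 ≈ 3.4789%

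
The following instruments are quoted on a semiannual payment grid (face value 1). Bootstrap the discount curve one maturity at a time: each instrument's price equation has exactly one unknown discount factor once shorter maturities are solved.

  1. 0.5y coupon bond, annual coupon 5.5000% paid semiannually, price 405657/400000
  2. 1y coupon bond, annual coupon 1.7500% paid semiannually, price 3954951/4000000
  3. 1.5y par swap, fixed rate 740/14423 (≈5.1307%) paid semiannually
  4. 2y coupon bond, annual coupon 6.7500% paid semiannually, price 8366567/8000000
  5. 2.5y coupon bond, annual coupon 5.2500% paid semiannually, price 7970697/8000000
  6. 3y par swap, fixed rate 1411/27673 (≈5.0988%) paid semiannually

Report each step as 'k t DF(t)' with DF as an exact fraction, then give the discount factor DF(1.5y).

step 1 [0.5y] bond c/2=11/400: DF=(405657/400000 − 11/400·(0))/(1+11/400) = 987/1000 ≈ 0.987000
step 2 [1y] bond c/2=7/800: DF=(3954951/4000000 − 7/800·(0.987000))/(1+7/800) = 2429/2500 ≈ 0.971600
step 3 [1.5y] swap r/2=370/14423: DF=(1 − 370/14423·(0.987000+0.971600))/(1+370/14423) = 463/500 ≈ 0.926000
step 4 [2y] bond c/2=27/800: DF=(8366567/8000000 − 27/800·(0.987000+0.971600+0.926000))/(1+27/800) = 367/400 ≈ 0.917500
step 5 [2.5y] bond c/2=21/800: DF=(7970697/8000000 − 21/800·(0.987000+0.971600+0.926000+0.917500))/(1+21/800) = 546/625 ≈ 0.873600
step 6 [3y] swap r/2=1411/55346: DF=(1 − 1411/55346·(0.987000+0.971600+0.926000+0.917500+0.873600))/(1+1411/55346) = 8589/10000 ≈ 0.858900

1 1/2 987/1000
2 1 2429/2500
3 3/2 463/500
4 2 367/400
5 5/2 546/625
6 3 8589/10000
DF(1.5y) = 463/500 ≈ 0.926000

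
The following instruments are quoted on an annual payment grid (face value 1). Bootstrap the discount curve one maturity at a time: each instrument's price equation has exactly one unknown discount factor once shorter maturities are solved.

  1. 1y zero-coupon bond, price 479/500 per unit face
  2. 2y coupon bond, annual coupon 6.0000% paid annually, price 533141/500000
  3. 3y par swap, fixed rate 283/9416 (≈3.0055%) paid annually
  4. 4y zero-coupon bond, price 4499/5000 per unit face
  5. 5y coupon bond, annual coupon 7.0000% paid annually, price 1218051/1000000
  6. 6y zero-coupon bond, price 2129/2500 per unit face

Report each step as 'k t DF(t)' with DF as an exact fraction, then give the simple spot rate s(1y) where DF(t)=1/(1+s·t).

1 1 479/500
2 2 9517/10000
3 3 9151/10000
4 4 4499/5000
5 5 8947/10000
6 6 2129/2500
s(1y) = (1/(479/500) − 1)/(1) = 21/479 ≈ 4.3841%

step 1 [1y] zero: DF = P = 479/500 ≈ 0.958000
step 2 [2y] bond c/1=3/50: DF=(533141/500000 − 3/50·(0.958000))/(1+3/50) = 9517/10000 ≈ 0.951700
step 3 [3y] swap r/1=283/9416: DF=(1 − 283/9416·(0.958000+0.951700))/(1+283/9416) = 9151/10000 ≈ 0.915100
step 4 [4y] zero: DF = P = 4499/5000 ≈ 0.899800
step 5 [5y] bond c/1=7/100: DF=(1218051/1000000 − 7/100·(0.958000+0.951700+0.915100+0.899800))/(1+7/100) = 8947/10000 ≈ 0.894700
step 6 [6y] zero: DF = P = 2129/2500 ≈ 0.851600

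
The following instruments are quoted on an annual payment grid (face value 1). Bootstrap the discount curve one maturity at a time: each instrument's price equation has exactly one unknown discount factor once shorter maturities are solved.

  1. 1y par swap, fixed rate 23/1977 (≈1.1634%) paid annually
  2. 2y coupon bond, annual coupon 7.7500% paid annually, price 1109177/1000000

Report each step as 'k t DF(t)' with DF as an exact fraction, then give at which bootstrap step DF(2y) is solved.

1 1 1977/2000
2 2 9583/10000
DF(2y) is solved at step 2

step 1 [1y] swap r/1=23/1977: DF=(1 − 23/1977·(0))/(1+23/1977) = 1977/2000 ≈ 0.988500
step 2 [2y] bond c/1=31/400: DF=(1109177/1000000 − 31/400·(0.988500))/(1+31/400) = 9583/10000 ≈ 0.958300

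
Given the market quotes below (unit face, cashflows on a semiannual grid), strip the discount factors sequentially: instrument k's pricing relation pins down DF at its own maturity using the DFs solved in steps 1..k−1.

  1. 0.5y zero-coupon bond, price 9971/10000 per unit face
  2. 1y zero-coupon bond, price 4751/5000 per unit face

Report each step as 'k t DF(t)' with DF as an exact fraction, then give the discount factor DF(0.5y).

step 1 [0.5y] zero: DF = P = 9971/10000 ≈ 0.997100
step 2 [1y] zero: DF = P = 4751/5000 ≈ 0.950200

1 1/2 9971/10000
2 1 4751/5000
DF(0.5y) = 9971/10000 ≈ 0.997100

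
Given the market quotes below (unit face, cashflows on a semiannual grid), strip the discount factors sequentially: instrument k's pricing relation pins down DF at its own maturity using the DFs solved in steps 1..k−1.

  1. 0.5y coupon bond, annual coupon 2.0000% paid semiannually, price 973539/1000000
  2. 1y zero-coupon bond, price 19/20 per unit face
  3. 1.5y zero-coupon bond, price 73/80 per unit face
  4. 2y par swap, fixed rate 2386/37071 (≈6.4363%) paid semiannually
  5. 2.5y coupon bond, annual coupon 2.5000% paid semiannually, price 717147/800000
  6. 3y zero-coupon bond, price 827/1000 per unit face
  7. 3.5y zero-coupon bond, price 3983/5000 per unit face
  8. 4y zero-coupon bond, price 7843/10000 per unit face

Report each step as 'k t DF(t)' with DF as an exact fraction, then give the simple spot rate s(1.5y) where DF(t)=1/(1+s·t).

1 1/2 9639/10000
2 1 19/20
3 3/2 73/80
4 2 8807/10000
5 5/2 2099/2500
6 3 827/1000
7 7/2 3983/5000
8 4 7843/10000
s(1.5y) = (1/(73/80) − 1)/(3/2) = 14/219 ≈ 6.3927%

step 1 [0.5y] bond c/2=1/100: DF=(973539/1000000 − 1/100·(0))/(1+1/100) = 9639/10000 ≈ 0.963900
step 2 [1y] zero: DF = P = 19/20 ≈ 0.950000
step 3 [1.5y] zero: DF = P = 73/80 ≈ 0.912500
step 4 [2y] swap r/2=1193/37071: DF=(1 − 1193/37071·(0.963900+0.950000+0.912500))/(1+1193/37071) = 8807/10000 ≈ 0.880700
step 5 [2.5y] bond c/2=1/80: DF=(717147/800000 − 1/80·(0.963900+0.950000+0.912500+0.880700))/(1+1/80) = 2099/2500 ≈ 0.839600
step 6 [3y] zero: DF = P = 827/1000 ≈ 0.827000
step 7 [3.5y] zero: DF = P = 3983/5000 ≈ 0.796600
step 8 [4y] zero: DF = P = 7843/10000 ≈ 0.784300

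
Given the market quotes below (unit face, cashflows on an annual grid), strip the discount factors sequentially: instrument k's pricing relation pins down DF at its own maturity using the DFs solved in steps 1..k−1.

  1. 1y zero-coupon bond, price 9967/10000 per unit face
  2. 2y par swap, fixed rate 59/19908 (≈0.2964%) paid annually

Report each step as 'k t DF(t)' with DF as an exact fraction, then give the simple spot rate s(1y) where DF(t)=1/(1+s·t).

1 1 9967/10000
2 2 9941/10000
s(1y) = (1/(9967/10000) − 1)/(1) = 33/9967 ≈ 0.3311%

step 1 [1y] zero: DF = P = 9967/10000 ≈ 0.996700
step 2 [2y] swap r/1=59/19908: DF=(1 − 59/19908·(0.996700))/(1+59/19908) = 9941/10000 ≈ 0.994100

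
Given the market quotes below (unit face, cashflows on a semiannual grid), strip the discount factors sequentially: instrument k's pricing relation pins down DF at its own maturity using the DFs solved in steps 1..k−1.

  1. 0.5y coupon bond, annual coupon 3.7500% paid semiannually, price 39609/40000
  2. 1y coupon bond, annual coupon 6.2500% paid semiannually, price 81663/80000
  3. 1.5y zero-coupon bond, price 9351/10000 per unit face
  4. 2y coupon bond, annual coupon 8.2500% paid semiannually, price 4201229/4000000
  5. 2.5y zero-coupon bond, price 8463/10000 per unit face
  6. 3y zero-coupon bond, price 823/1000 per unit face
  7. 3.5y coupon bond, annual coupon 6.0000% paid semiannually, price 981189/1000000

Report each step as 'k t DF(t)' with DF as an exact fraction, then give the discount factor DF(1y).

step 1 [0.5y] bond c/2=3/160: DF=(39609/40000 − 3/160·(0))/(1+3/160) = 243/250 ≈ 0.972000
step 2 [1y] bond c/2=1/32: DF=(81663/80000 − 1/32·(0.972000))/(1+1/32) = 2401/2500 ≈ 0.960400
step 3 [1.5y] zero: DF = P = 9351/10000 ≈ 0.935100
step 4 [2y] bond c/2=33/800: DF=(4201229/4000000 − 33/800·(0.972000+0.960400+0.935100))/(1+33/800) = 8951/10000 ≈ 0.895100
step 5 [2.5y] zero: DF = P = 8463/10000 ≈ 0.846300
step 6 [3y] zero: DF = P = 823/1000 ≈ 0.823000
step 7 [3.5y] bond c/2=3/100: DF=(981189/1000000 − 3/100·(0.972000+0.960400+0.935100+0.895100+0.846300+0.823000))/(1+3/100) = 993/1250 ≈ 0.794400

1 1/2 243/250
2 1 2401/2500
3 3/2 9351/10000
4 2 8951/10000
5 5/2 8463/10000
6 3 823/1000
7 7/2 993/1250
DF(1y) = 2401/2500 ≈ 0.960400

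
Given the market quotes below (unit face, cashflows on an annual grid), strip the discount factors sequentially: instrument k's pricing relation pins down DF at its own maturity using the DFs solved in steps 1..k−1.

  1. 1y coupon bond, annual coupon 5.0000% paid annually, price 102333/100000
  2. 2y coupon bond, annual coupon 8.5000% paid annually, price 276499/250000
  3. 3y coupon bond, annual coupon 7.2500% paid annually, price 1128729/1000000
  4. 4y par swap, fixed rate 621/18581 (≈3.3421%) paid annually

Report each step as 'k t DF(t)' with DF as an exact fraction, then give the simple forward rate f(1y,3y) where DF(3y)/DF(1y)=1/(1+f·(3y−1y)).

1 1 4873/5000
2 2 943/1000
3 3 2307/2500
4 4 4379/5000
f(1y,3y) = ((4873/5000)/(2307/2500) − 1)/(2) = 259/9228 ≈ 2.8067%

step 1 [1y] bond c/1=1/20: DF=(102333/100000 − 1/20·(0))/(1+1/20) = 4873/5000 ≈ 0.974600
step 2 [2y] bond c/1=17/200: DF=(276499/250000 − 17/200·(0.974600))/(1+17/200) = 943/1000 ≈ 0.943000
step 3 [3y] bond c/1=29/400: DF=(1128729/1000000 − 29/400·(0.974600+0.943000))/(1+29/400) = 2307/2500 ≈ 0.922800
step 4 [4y] swap r/1=621/18581: DF=(1 − 621/18581·(0.974600+0.943000+0.922800))/(1+621/18581) = 4379/5000 ≈ 0.875800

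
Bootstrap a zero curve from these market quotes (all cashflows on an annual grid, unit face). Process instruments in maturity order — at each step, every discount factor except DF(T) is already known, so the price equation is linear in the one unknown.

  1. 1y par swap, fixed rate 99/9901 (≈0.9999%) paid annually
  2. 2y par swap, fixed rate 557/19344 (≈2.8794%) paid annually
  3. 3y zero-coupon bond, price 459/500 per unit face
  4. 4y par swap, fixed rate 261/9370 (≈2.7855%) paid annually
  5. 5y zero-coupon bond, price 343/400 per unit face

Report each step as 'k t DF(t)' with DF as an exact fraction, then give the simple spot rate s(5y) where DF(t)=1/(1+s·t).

step 1 [1y] swap r/1=99/9901: DF=(1 − 99/9901·(0))/(1+99/9901) = 9901/10000 ≈ 0.990100
step 2 [2y] swap r/1=557/19344: DF=(1 − 557/19344·(0.990100))/(1+557/19344) = 9443/10000 ≈ 0.944300
step 3 [3y] zero: DF = P = 459/500 ≈ 0.918000
step 4 [4y] swap r/1=261/9370: DF=(1 − 261/9370·(0.990100+0.944300+0.918000))/(1+261/9370) = 2239/2500 ≈ 0.895600
step 5 [5y] zero: DF = P = 343/400 ≈ 0.857500

1 1 9901/10000
2 2 9443/10000
3 3 459/500
4 4 2239/2500
5 5 343/400
s(5y) = (1/(343/400) − 1)/(5) = 57/1715 ≈ 3.3236%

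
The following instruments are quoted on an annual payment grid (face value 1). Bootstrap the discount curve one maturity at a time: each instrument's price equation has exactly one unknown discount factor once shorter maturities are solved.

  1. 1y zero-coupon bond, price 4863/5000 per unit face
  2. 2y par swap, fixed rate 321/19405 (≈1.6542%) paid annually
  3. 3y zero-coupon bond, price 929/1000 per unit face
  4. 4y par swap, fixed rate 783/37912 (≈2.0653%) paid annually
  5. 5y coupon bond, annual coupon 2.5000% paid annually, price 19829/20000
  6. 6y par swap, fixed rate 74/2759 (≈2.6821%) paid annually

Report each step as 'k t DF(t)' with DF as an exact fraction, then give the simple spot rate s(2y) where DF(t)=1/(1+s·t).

1 1 4863/5000
2 2 9679/10000
3 3 929/1000
4 4 9217/10000
5 5 2187/2500
6 6 213/250
s(2y) = (1/(9679/10000) − 1)/(2) = 321/19358 ≈ 1.6582%

step 1 [1y] zero: DF = P = 4863/5000 ≈ 0.972600
step 2 [2y] swap r/1=321/19405: DF=(1 − 321/19405·(0.972600))/(1+321/19405) = 9679/10000 ≈ 0.967900
step 3 [3y] zero: DF = P = 929/1000 ≈ 0.929000
step 4 [4y] swap r/1=783/37912: DF=(1 − 783/37912·(0.972600+0.967900+0.929000))/(1+783/37912) = 9217/10000 ≈ 0.921700
step 5 [5y] bond c/1=1/40: DF=(19829/20000 − 1/40·(0.972600+0.967900+0.929000+0.921700))/(1+1/40) = 2187/2500 ≈ 0.874800
step 6 [6y] swap r/1=74/2759: DF=(1 − 74/2759·(0.972600+0.967900+0.929000+0.921700+0.874800))/(1+74/2759) = 213/250 ≈ 0.852000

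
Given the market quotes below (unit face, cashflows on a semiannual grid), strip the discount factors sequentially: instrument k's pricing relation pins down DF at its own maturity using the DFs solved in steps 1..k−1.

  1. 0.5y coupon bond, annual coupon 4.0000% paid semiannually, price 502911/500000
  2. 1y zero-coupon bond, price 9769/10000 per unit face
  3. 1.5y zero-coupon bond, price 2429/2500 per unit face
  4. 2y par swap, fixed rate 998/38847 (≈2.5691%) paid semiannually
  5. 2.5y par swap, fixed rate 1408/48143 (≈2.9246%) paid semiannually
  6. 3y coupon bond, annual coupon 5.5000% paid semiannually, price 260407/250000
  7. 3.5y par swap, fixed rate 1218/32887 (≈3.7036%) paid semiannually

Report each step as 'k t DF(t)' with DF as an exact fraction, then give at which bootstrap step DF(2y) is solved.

1 1/2 9861/10000
2 1 9769/10000
3 3/2 2429/2500
4 2 9501/10000
5 5/2 581/625
6 3 8849/10000
7 7/2 4391/5000
DF(2y) is solved at step 4

step 1 [0.5y] bond c/2=1/50: DF=(502911/500000 − 1/50·(0))/(1+1/50) = 9861/10000 ≈ 0.986100
step 2 [1y] zero: DF = P = 9769/10000 ≈ 0.976900
step 3 [1.5y] zero: DF = P = 2429/2500 ≈ 0.971600
step 4 [2y] swap r/2=499/38847: DF=(1 − 499/38847·(0.986100+0.976900+0.971600))/(1+499/38847) = 9501/10000 ≈ 0.950100
step 5 [2.5y] swap r/2=704/48143: DF=(1 − 704/48143·(0.986100+0.976900+0.971600+0.950100))/(1+704/48143) = 581/625 ≈ 0.929600
step 6 [3y] bond c/2=11/400: DF=(260407/250000 − 11/400·(0.986100+0.976900+0.971600+0.950100+0.929600))/(1+11/400) = 8849/10000 ≈ 0.884900
step 7 [3.5y] swap r/2=609/32887: DF=(1 − 609/32887·(0.986100+0.976900+0.971600+0.950100+0.929600+0.884900))/(1+609/32887) = 4391/5000 ≈ 0.878200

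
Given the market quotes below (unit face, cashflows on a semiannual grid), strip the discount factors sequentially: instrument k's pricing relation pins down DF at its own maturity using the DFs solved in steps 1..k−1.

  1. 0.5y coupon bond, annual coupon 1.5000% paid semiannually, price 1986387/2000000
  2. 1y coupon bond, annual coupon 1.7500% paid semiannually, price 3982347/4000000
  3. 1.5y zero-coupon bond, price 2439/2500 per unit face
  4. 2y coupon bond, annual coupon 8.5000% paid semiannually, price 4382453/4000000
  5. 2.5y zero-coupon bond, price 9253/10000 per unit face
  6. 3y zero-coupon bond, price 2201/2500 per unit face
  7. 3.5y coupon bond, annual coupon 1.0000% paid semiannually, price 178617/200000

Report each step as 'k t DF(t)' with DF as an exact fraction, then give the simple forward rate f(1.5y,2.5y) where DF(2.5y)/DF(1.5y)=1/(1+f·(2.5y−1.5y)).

step 1 [0.5y] bond c/2=3/400: DF=(1986387/2000000 − 3/400·(0))/(1+3/400) = 4929/5000 ≈ 0.985800
step 2 [1y] bond c/2=7/800: DF=(3982347/4000000 − 7/800·(0.985800))/(1+7/800) = 1223/1250 ≈ 0.978400
step 3 [1.5y] zero: DF = P = 2439/2500 ≈ 0.975600
step 4 [2y] bond c/2=17/400: DF=(4382453/4000000 − 17/400·(0.985800+0.978400+0.975600))/(1+17/400) = 9311/10000 ≈ 0.931100
step 5 [2.5y] zero: DF = P = 9253/10000 ≈ 0.925300
step 6 [3y] zero: DF = P = 2201/2500 ≈ 0.880400
step 7 [3.5y] bond c/2=1/200: DF=(178617/200000 − 1/200·(0.985800+0.978400+0.975600+0.931100+0.925300+0.880400))/(1+1/200) = 2151/2500 ≈ 0.860400

1 1/2 4929/5000
2 1 1223/1250
3 3/2 2439/2500
4 2 9311/10000
5 5/2 9253/10000
6 3 2201/2500
7 7/2 2151/2500
f(1.5y,2.5y) = ((2439/2500)/(9253/10000) − 1)/(1) = 503/9253 ≈ 5.4361%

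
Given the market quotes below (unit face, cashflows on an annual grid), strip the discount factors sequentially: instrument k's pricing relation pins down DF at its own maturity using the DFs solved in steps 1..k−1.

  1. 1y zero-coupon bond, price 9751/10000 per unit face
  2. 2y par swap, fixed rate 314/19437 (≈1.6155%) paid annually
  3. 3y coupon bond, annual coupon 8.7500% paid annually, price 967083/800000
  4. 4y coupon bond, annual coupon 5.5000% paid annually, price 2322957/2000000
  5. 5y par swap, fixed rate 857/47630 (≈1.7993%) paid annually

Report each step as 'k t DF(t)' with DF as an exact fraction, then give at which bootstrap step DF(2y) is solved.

1 1 9751/10000
2 2 4843/5000
3 3 597/625
4 4 4749/5000
5 5 9143/10000
DF(2y) is solved at step 2

step 1 [1y] zero: DF = P = 9751/10000 ≈ 0.975100
step 2 [2y] swap r/1=314/19437: DF=(1 − 314/19437·(0.975100))/(1+314/19437) = 4843/5000 ≈ 0.968600
step 3 [3y] bond c/1=7/80: DF=(967083/800000 − 7/80·(0.975100+0.968600))/(1+7/80) = 597/625 ≈ 0.955200
step 4 [4y] bond c/1=11/200: DF=(2322957/2000000 − 11/200·(0.975100+0.968600+0.955200))/(1+11/200) = 4749/5000 ≈ 0.949800
step 5 [5y] swap r/1=857/47630: DF=(1 − 857/47630·(0.975100+0.968600+0.955200+0.949800))/(1+857/47630) = 9143/10000 ≈ 0.914300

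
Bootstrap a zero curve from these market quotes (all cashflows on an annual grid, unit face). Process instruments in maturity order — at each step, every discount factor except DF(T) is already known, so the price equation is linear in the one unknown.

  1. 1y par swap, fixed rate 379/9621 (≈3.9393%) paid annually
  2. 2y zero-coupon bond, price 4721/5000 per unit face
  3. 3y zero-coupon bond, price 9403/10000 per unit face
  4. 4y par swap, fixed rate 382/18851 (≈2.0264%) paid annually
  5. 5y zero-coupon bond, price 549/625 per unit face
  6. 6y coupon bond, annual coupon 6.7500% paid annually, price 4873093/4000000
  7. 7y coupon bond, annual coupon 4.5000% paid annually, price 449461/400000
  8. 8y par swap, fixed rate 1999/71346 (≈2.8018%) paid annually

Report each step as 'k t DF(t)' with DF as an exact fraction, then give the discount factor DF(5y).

step 1 [1y] swap r/1=379/9621: DF=(1 − 379/9621·(0))/(1+379/9621) = 9621/10000 ≈ 0.962100
step 2 [2y] zero: DF = P = 4721/5000 ≈ 0.944200
step 3 [3y] zero: DF = P = 9403/10000 ≈ 0.940300
step 4 [4y] swap r/1=382/18851: DF=(1 − 382/18851·(0.962100+0.944200+0.940300))/(1+382/18851) = 2309/2500 ≈ 0.923600
step 5 [5y] zero: DF = P = 549/625 ≈ 0.878400
step 6 [6y] bond c/1=27/400: DF=(4873093/4000000 − 27/400·(0.962100+0.944200+0.940300+0.923600+0.878400))/(1+27/400) = 8473/10000 ≈ 0.847300
step 7 [7y] bond c/1=9/200: DF=(449461/400000 − 9/200·(0.962100+0.944200+0.940300+0.923600+0.878400+0.847300))/(1+9/200) = 4193/5000 ≈ 0.838600
step 8 [8y] swap r/1=1999/71346: DF=(1 − 1999/71346·(0.962100+0.944200+0.940300+0.923600+0.878400+0.847300+0.838600))/(1+1999/71346) = 8001/10000 ≈ 0.800100

1 1 9621/10000
2 2 4721/5000
3 3 9403/10000
4 4 2309/2500
5 5 549/625
6 6 8473/10000
7 7 4193/5000
8 8 8001/10000
DF(5y) = 549/625 ≈ 0.878400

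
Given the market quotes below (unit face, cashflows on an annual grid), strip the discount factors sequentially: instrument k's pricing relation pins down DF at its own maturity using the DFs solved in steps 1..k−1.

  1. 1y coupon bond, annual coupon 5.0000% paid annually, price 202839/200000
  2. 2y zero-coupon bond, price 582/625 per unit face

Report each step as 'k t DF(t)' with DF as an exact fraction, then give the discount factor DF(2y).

1 1 9659/10000
2 2 582/625
DF(2y) = 582/625 ≈ 0.931200

step 1 [1y] bond c/1=1/20: DF=(202839/200000 − 1/20·(0))/(1+1/20) = 9659/10000 ≈ 0.965900
step 2 [2y] zero: DF = P = 582/625 ≈ 0.931200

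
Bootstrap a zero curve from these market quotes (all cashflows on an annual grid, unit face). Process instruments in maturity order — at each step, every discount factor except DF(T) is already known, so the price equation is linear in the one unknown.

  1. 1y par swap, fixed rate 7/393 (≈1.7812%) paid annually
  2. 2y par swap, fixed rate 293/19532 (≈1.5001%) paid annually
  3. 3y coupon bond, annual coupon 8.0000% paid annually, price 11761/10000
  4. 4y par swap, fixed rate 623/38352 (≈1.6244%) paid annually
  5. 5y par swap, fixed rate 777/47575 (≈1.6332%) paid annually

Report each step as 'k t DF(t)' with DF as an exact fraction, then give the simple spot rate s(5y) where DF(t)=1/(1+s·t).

1 1 393/400
2 2 9707/10000
3 3 9443/10000
4 4 9377/10000
5 5 9223/10000
s(5y) = (1/(9223/10000) − 1)/(5) = 777/46115 ≈ 1.6849%

step 1 [1y] swap r/1=7/393: DF=(1 − 7/393·(0))/(1+7/393) = 393/400 ≈ 0.982500
step 2 [2y] swap r/1=293/19532: DF=(1 − 293/19532·(0.982500))/(1+293/19532) = 9707/10000 ≈ 0.970700
step 3 [3y] bond c/1=2/25: DF=(11761/10000 − 2/25·(0.982500+0.970700))/(1+2/25) = 9443/10000 ≈ 0.944300
step 4 [4y] swap r/1=623/38352: DF=(1 − 623/38352·(0.982500+0.970700+0.944300))/(1+623/38352) = 9377/10000 ≈ 0.937700
step 5 [5y] swap r/1=777/47575: DF=(1 − 777/47575·(0.982500+0.970700+0.944300+0.937700))/(1+777/47575) = 9223/10000 ≈ 0.922300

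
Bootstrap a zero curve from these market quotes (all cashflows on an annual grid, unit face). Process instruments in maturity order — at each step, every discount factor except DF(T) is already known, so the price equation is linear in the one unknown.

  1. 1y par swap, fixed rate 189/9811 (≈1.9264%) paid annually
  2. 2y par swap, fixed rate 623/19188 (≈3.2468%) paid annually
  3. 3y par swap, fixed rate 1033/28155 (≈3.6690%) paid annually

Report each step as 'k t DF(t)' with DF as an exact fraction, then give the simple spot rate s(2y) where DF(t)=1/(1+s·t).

1 1 9811/10000
2 2 9377/10000
3 3 8967/10000
s(2y) = (1/(9377/10000) − 1)/(2) = 623/18754 ≈ 3.3220%

step 1 [1y] swap r/1=189/9811: DF=(1 − 189/9811·(0))/(1+189/9811) = 9811/10000 ≈ 0.981100
step 2 [2y] swap r/1=623/19188: DF=(1 − 623/19188·(0.981100))/(1+623/19188) = 9377/10000 ≈ 0.937700
step 3 [3y] swap r/1=1033/28155: DF=(1 − 1033/28155·(0.981100+0.937700))/(1+1033/28155) = 8967/10000 ≈ 0.896700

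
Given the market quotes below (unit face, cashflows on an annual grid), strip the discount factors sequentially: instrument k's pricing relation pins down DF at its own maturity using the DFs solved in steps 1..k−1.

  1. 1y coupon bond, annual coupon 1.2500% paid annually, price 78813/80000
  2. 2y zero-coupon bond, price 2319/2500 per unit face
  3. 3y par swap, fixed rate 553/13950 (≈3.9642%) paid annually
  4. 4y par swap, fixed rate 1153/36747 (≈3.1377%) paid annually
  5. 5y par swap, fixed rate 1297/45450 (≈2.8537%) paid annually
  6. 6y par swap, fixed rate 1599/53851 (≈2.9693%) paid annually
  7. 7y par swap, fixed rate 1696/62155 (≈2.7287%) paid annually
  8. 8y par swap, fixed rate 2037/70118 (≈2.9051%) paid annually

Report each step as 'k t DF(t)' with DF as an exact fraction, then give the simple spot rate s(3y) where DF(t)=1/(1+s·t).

step 1 [1y] bond c/1=1/80: DF=(78813/80000 − 1/80·(0))/(1+1/80) = 973/1000 ≈ 0.973000
step 2 [2y] zero: DF = P = 2319/2500 ≈ 0.927600
step 3 [3y] swap r/1=553/13950: DF=(1 − 553/13950·(0.973000+0.927600))/(1+553/13950) = 4447/5000 ≈ 0.889400
step 4 [4y] swap r/1=1153/36747: DF=(1 − 1153/36747·(0.973000+0.927600+0.889400))/(1+1153/36747) = 8847/10000 ≈ 0.884700
step 5 [5y] swap r/1=1297/45450: DF=(1 − 1297/45450·(0.973000+0.927600+0.889400+0.884700))/(1+1297/45450) = 8703/10000 ≈ 0.870300
step 6 [6y] swap r/1=1599/53851: DF=(1 − 1599/53851·(0.973000+0.927600+0.889400+0.884700+0.870300))/(1+1599/53851) = 8401/10000 ≈ 0.840100
step 7 [7y] swap r/1=1696/62155: DF=(1 − 1696/62155·(0.973000+0.927600+0.889400+0.884700+0.870300+0.840100))/(1+1696/62155) = 519/625 ≈ 0.830400
step 8 [8y] swap r/1=2037/70118: DF=(1 − 2037/70118·(0.973000+0.927600+0.889400+0.884700+0.870300+0.840100+0.830400))/(1+2037/70118) = 7963/10000 ≈ 0.796300

1 1 973/1000
2 2 2319/2500
3 3 4447/5000
4 4 8847/10000
5 5 8703/10000
6 6 8401/10000
7 7 519/625
8 8 7963/10000
s(3y) = (1/(4447/5000) − 1)/(3) = 553/13341 ≈ 4.1451%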